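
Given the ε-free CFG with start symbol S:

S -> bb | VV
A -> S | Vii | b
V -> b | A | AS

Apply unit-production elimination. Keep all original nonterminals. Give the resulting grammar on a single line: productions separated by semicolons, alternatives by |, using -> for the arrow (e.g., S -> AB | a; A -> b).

Unit productions: A->S, V->A.
Unit pairs (A ⇒* B via units): (A,S), (V,A), (V,S).
S: inherits non-unit rules of {S} → VV | bb.
A: inherits non-unit rules of {A, S} → VV | Vii | b | bb.
V: inherits non-unit rules of {A, S, V} → AS | VV | Vii | b | bb.

S -> VV | bb; A -> b | VV | bb | Vii; V -> b | AS | VV | bb | Vii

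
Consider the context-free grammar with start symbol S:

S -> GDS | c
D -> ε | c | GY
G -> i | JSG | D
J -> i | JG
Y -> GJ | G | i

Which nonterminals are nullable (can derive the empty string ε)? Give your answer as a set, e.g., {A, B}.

Directly nullable (have an ε-rule): {D}.
G is nullable via G -> D (every symbol on the right is already known nullable).
Y is nullable via Y -> G (every symbol on the right is already known nullable).
Not nullable: J, S — each has a terminal in every rule's right-hand side or depends on a non-nullable symbol.

{D, G, Y}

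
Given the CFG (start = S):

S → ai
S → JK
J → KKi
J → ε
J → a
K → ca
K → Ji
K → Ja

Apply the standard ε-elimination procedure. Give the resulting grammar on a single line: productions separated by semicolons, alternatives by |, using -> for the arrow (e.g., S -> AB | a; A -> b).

Nullable set: {J}.
S -> JK: J nullable, giving JK | K.
Drop J -> ε.
K -> Ja: J nullable, giving Ja | a.
K -> Ji: J nullable, giving Ji | i.
Unchanged (no nullable symbols): S -> ai; J -> KKi; J -> a; K -> ca.

S -> K | JK | ai; J -> a | KKi; K -> a | i | Ja | Ji | ca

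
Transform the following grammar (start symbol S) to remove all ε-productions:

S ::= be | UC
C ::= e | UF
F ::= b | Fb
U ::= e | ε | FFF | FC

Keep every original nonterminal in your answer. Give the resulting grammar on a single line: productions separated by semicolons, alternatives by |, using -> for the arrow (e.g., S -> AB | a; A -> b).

S -> C | UC | be; C -> F | e | UF; F -> b | Fb; U -> e | FC | FFF

Nullable set: {U}.
S -> UC: U nullable, giving C | UC.
C -> UF: U nullable, giving F | UF.
Drop U -> ε.
Unchanged (no nullable symbols): S -> be; C -> e; F -> Fb; F -> b; U -> FC; U -> FFF; U -> e.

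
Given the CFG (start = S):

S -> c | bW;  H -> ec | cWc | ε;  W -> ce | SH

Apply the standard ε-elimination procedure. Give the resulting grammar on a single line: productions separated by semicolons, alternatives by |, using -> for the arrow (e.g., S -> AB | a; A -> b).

S -> c | bW; H -> ec | cWc; W -> S | SH | ce

Nullable set: {H}.
Drop H -> ε.
W -> SH: H nullable, giving S | SH.
Unchanged (no nullable symbols): S -> bW; S -> c; H -> cWc; H -> ec; W -> ce.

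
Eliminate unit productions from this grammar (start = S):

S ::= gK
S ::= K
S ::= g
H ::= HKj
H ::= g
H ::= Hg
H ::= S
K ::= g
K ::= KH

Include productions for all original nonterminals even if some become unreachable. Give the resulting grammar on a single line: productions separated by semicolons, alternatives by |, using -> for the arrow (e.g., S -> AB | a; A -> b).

Unit productions: H->S, S->K.
Unit pairs (A ⇒* B via units): (H,K), (H,S), (S,K).
S: inherits non-unit rules of {K, S} → KH | g | gK.
H: inherits non-unit rules of {H, K, S} → HKj | Hg | KH | g | gK.
K: inherits non-unit rules of {K} → KH | g.

S -> g | KH | gK; H -> g | Hg | KH | gK | HKj; K -> g | KH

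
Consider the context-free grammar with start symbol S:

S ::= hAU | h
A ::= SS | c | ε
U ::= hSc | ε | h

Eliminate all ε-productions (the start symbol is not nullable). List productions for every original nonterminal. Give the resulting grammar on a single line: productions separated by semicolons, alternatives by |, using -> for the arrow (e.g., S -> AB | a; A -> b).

S -> h | hA | hU | hAU; A -> c | SS; U -> h | hSc

Nullable set: {A, U}.
S -> hAU: A, U nullable, giving h | hA | hAU | hU.
Drop A -> ε.
Drop U -> ε.
Unchanged (no nullable symbols): S -> h; A -> SS; A -> c; U -> h; U -> hSc.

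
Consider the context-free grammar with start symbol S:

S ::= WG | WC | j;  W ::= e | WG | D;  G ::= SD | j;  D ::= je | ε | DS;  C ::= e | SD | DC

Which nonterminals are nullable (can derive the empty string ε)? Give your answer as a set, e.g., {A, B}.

{D, W}

Directly nullable (have an ε-rule): {D}.
W is nullable via W -> D (every symbol on the right is already known nullable).
Not nullable: C, G, S — each has a terminal in every rule's right-hand side or depends on a non-nullable symbol.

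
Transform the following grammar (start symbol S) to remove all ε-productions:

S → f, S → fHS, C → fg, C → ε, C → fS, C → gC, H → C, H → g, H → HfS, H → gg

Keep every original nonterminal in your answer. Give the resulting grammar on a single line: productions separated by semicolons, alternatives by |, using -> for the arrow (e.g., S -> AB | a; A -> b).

Nullable set: {C, H}.
S -> fHS: H nullable, giving fHS | fS.
Drop C -> ε.
C -> gC: C nullable, giving g | gC.
H -> C: C nullable, giving C.
H -> HfS: H nullable, giving HfS | fS.
Unchanged (no nullable symbols): S -> f; C -> fS; C -> fg; H -> g; H -> gg.

S -> f | fS | fHS; C -> g | fS | fg | gC; H -> C | g | fS | gg | HfS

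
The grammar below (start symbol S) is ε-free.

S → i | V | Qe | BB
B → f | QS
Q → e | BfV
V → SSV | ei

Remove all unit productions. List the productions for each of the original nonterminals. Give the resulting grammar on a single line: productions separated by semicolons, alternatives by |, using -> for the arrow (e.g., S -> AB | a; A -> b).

S -> i | BB | Qe | ei | SSV; B -> f | QS; Q -> e | BfV; V -> ei | SSV

Unit productions: S->V.
Unit pairs (A ⇒* B via units): (S,V).
S: inherits non-unit rules of {S, V} → BB | Qe | SSV | ei | i.
B: inherits non-unit rules of {B} → QS | f.
Q: inherits non-unit rules of {Q} → BfV | e.
V: inherits non-unit rules of {V} → SSV | ei.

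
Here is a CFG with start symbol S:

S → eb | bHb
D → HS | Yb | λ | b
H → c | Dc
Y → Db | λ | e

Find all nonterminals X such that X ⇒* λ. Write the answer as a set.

{D, Y}

Directly nullable (have an ε-rule): {D, Y}.
Not nullable: H, S — each has a terminal in every rule's right-hand side or depends on a non-nullable symbol.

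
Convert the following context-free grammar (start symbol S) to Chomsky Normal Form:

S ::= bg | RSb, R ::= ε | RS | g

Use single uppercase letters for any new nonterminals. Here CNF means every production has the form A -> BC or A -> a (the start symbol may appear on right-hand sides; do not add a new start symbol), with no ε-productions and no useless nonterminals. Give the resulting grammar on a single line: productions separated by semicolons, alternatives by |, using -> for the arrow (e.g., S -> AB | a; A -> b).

S -> AB | RD | SA; A -> b; B -> g; C -> SA; D -> SA; R -> g | AB | RC | RS | SA

Nullable: {R}; after ε-elimination: S -> Sb | bg | RSb; R -> S | g | RS.
After unit-elimination: S -> Sb | bg | RSb; R -> g | RS | Sb | bg | RSb.
TERM: introduce A -> b, B -> g and substitute in every rule of length ≥2.
BIN: R -> RSA becomes R -> RC, C -> SA; S -> RSA becomes S -> RD, D -> SA.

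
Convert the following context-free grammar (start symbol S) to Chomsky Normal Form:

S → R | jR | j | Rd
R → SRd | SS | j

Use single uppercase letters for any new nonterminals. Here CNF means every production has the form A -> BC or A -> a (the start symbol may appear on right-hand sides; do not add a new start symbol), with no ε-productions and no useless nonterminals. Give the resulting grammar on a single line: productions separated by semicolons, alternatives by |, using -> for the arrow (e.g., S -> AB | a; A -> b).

No ε-productions.
After unit-elimination: S -> j | Rd | SS | jR | SRd; R -> j | SS | SRd.
TERM: introduce A -> d, B -> j and substitute in every rule of length ≥2.
BIN: R -> SRA becomes R -> SC, C -> RA; S -> SRA becomes S -> SD, D -> RA.

S -> j | BR | RA | SD | SS; A -> d; B -> j; C -> RA; D -> RA; R -> j | SC | SS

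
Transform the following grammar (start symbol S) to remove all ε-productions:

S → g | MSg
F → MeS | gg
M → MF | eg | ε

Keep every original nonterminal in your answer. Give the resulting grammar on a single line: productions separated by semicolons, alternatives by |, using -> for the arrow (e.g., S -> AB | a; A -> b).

S -> g | Sg | MSg; F -> eS | gg | MeS; M -> F | MF | eg

Nullable set: {M}.
S -> MSg: M nullable, giving MSg | Sg.
F -> MeS: M nullable, giving MeS | eS.
Drop M -> ε.
M -> MF: M nullable, giving F | MF.
Unchanged (no nullable symbols): S -> g; F -> gg; M -> eg.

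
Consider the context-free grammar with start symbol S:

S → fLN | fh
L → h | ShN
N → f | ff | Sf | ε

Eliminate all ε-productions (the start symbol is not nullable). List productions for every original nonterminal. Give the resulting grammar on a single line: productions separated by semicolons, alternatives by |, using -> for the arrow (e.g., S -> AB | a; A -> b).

S -> fL | fh | fLN; L -> h | Sh | ShN; N -> f | Sf | ff

Nullable set: {N}.
S -> fLN: N nullable, giving fL | fLN.
L -> ShN: N nullable, giving Sh | ShN.
Drop N -> ε.
Unchanged (no nullable symbols): S -> fh; L -> h; N -> Sf; N -> f; N -> ff.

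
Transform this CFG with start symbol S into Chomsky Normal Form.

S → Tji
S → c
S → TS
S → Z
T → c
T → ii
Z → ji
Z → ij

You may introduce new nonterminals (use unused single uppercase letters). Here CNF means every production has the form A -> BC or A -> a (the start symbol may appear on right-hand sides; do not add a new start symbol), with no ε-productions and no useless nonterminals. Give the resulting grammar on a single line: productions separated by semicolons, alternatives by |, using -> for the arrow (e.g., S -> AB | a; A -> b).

S -> c | AB | BA | TC | TS; A -> j; B -> i; C -> AB; T -> c | BB

No ε-productions.
After unit-elimination: S -> c | TS | ij | ji | Tji; T -> c | ii; Z -> ij | ji.
TERM: introduce B -> i, A -> j and substitute in every rule of length ≥2.
BIN: S -> TAB becomes S -> TC, C -> AB.
Drop unreachable/unproductive: Z.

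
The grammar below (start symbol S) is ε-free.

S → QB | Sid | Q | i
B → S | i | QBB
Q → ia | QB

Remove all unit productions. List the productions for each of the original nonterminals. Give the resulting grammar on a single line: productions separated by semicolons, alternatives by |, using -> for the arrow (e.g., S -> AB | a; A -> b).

S -> i | QB | ia | Sid; B -> i | QB | ia | QBB | Sid; Q -> QB | ia

Unit productions: B->S, S->Q.
Unit pairs (A ⇒* B via units): (B,Q), (B,S), (S,Q).
S: inherits non-unit rules of {Q, S} → QB | Sid | i | ia.
B: inherits non-unit rules of {B, Q, S} → QB | QBB | Sid | i | ia.
Q: inherits non-unit rules of {Q} → QB | ia.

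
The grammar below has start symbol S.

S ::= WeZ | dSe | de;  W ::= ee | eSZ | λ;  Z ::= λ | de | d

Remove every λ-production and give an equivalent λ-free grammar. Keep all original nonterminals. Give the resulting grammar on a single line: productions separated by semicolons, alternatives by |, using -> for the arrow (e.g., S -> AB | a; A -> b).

Nullable set: {W, Z}.
S -> WeZ: W, Z nullable, giving We | WeZ | e | eZ.
Drop W -> λ.
W -> eSZ: Z nullable, giving eS | eSZ.
Drop Z -> λ.
Unchanged (no nullable symbols): S -> dSe; S -> de; W -> ee; Z -> d; Z -> de.

S -> e | We | de | eZ | WeZ | dSe; W -> eS | ee | eSZ; Z -> d | de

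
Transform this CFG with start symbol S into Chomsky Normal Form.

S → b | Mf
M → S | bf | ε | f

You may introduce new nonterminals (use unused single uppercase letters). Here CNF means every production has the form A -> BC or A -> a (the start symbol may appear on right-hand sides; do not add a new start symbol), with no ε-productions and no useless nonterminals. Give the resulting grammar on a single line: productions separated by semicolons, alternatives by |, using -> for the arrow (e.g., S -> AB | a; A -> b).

S -> b | f | MA; A -> f; B -> b; M -> b | f | BA | MA

Nullable: {M}; after ε-elimination: S -> b | f | Mf; M -> S | f | bf.
After unit-elimination: S -> b | f | Mf; M -> b | f | Mf | bf.
TERM: introduce B -> b, A -> f and substitute in every rule of length ≥2.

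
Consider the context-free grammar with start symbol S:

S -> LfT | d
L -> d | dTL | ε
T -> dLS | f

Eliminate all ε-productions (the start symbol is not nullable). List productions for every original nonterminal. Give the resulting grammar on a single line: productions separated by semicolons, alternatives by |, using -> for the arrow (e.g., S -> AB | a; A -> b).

Nullable set: {L}.
S -> LfT: L nullable, giving LfT | fT.
Drop L -> ε.
L -> dTL: L nullable, giving dT | dTL.
T -> dLS: L nullable, giving dLS | dS.
Unchanged (no nullable symbols): S -> d; L -> d; T -> f.

S -> d | fT | LfT; L -> d | dT | dTL; T -> f | dS | dLS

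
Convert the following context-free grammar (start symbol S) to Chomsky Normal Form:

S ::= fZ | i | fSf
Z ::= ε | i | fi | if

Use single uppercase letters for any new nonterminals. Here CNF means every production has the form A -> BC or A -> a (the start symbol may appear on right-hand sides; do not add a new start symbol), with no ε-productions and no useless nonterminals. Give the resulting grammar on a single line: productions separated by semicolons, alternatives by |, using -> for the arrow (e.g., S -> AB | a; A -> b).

Nullable: {Z}; after ε-elimination: S -> f | i | fZ | fSf; Z -> i | fi | if.
No unit productions to eliminate.
TERM: introduce A -> f, B -> i and substitute in every rule of length ≥2.
BIN: S -> ASA becomes S -> AC, C -> SA.

S -> f | i | AC | AZ; A -> f; B -> i; C -> SA; Z -> i | AB | BA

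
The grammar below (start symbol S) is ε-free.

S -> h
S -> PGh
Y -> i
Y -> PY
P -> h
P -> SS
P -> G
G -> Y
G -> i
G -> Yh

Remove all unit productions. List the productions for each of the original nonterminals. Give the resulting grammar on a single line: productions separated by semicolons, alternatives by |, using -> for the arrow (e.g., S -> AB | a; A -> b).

S -> h | PGh; G -> i | PY | Yh; P -> h | i | PY | SS | Yh; Y -> i | PY

Unit productions: G->Y, P->G.
Unit pairs (A ⇒* B via units): (G,Y), (P,G), (P,Y).
S: inherits non-unit rules of {S} → PGh | h.
G: inherits non-unit rules of {G, Y} → PY | Yh | i.
P: inherits non-unit rules of {G, P, Y} → PY | SS | Yh | h | i.
Y: inherits non-unit rules of {Y} → PY | i.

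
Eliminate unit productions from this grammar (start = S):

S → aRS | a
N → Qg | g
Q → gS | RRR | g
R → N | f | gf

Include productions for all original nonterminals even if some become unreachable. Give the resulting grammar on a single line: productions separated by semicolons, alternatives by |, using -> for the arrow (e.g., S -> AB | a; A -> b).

S -> a | aRS; N -> g | Qg; Q -> g | gS | RRR; R -> f | g | Qg | gf

Unit productions: R->N.
Unit pairs (A ⇒* B via units): (R,N).
S: inherits non-unit rules of {S} → a | aRS.
N: inherits non-unit rules of {N} → Qg | g.
Q: inherits non-unit rules of {Q} → RRR | g | gS.
R: inherits non-unit rules of {N, R} → Qg | f | g | gf.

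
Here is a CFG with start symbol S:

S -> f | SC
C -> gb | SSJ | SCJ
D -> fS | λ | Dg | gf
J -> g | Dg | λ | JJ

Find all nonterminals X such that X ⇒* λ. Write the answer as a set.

{D, J}

Directly nullable (have an ε-rule): {D, J}.
Not nullable: C, S — each has a terminal in every rule's right-hand side or depends on a non-nullable symbol.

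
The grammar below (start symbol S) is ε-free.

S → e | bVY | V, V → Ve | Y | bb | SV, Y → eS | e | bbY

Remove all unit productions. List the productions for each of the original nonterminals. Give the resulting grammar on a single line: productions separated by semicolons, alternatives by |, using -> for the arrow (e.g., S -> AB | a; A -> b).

Unit productions: S->V, V->Y.
Unit pairs (A ⇒* B via units): (S,V), (S,Y), (V,Y).
S: inherits non-unit rules of {S, V, Y} → SV | Ve | bVY | bb | bbY | e | eS.
V: inherits non-unit rules of {V, Y} → SV | Ve | bb | bbY | e | eS.
Y: inherits non-unit rules of {Y} → bbY | e | eS.

S -> e | SV | Ve | bb | eS | bVY | bbY; V -> e | SV | Ve | bb | eS | bbY; Y -> e | eS | bbY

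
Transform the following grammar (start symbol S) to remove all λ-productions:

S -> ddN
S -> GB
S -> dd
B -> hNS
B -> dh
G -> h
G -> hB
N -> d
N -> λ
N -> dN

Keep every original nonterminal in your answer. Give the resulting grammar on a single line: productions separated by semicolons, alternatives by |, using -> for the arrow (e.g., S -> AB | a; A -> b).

S -> GB | dd | ddN; B -> dh | hS | hNS; G -> h | hB; N -> d | dN

Nullable set: {N}.
S -> ddN: N nullable, giving dd | ddN.
B -> hNS: N nullable, giving hNS | hS.
Drop N -> λ.
N -> dN: N nullable, giving d | dN.
Unchanged (no nullable symbols): S -> GB; S -> dd; B -> dh; G -> h; G -> hB; N -> d.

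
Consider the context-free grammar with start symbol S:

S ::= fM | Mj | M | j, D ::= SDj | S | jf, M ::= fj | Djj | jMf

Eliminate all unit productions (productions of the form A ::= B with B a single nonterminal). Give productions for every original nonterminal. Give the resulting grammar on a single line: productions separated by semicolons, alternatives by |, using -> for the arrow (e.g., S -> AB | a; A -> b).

S -> j | Mj | fM | fj | Djj | jMf; D -> j | Mj | fM | fj | jf | Djj | SDj | jMf; M -> fj | Djj | jMf

Unit productions: D->S, S->M.
Unit pairs (A ⇒* B via units): (D,M), (D,S), (S,M).
S: inherits non-unit rules of {M, S} → Djj | Mj | fM | fj | j | jMf.
D: inherits non-unit rules of {D, M, S} → Djj | Mj | SDj | fM | fj | j | jMf | jf.
M: inherits non-unit rules of {M} → Djj | fj | jMf.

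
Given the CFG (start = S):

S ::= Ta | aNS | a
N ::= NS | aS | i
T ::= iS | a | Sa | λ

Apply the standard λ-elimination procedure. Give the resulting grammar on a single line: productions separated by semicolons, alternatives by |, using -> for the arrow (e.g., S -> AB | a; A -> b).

Nullable set: {T}.
S -> Ta: T nullable, giving Ta | a.
Drop T -> λ.
Unchanged (no nullable symbols): S -> a; S -> aNS; N -> NS; N -> aS; N -> i; T -> Sa; T -> a; T -> iS.

S -> a | Ta | aNS; N -> i | NS | aS; T -> a | Sa | iS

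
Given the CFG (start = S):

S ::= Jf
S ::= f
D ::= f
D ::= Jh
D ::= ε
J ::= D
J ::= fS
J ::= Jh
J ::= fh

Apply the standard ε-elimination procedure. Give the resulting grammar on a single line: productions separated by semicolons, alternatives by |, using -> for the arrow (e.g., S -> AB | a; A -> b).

S -> f | Jf; D -> f | h | Jh; J -> D | h | Jh | fS | fh

Nullable set: {D, J}.
S -> Jf: J nullable, giving Jf | f.
Drop D -> ε.
D -> Jh: J nullable, giving Jh | h.
J -> D: D nullable, giving D.
J -> Jh: J nullable, giving Jh | h.
Unchanged (no nullable symbols): S -> f; D -> f; J -> fS; J -> fh.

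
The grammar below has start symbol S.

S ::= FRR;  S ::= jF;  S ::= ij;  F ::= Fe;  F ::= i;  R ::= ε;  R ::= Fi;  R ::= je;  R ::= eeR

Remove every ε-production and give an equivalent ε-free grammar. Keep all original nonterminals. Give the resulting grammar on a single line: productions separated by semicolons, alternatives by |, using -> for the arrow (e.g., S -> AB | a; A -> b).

Nullable set: {R}.
S -> FRR: R, R nullable, giving F | FR | FRR.
Drop R -> ε.
R -> eeR: R nullable, giving ee | eeR.
Unchanged (no nullable symbols): S -> ij; S -> jF; F -> Fe; F -> i; R -> Fi; R -> je.

S -> F | FR | ij | jF | FRR; F -> i | Fe; R -> Fi | ee | je | eeR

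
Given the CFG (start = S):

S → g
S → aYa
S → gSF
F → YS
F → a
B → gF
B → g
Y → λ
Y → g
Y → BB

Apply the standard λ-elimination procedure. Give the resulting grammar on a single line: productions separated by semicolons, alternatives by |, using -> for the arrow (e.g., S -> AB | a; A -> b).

S -> g | aa | aYa | gSF; B -> g | gF; F -> S | a | YS; Y -> g | BB

Nullable set: {Y}.
S -> aYa: Y nullable, giving aYa | aa.
F -> YS: Y nullable, giving S | YS.
Drop Y -> λ.
Unchanged (no nullable symbols): S -> g; S -> gSF; B -> g; B -> gF; F -> a; Y -> BB; Y -> g.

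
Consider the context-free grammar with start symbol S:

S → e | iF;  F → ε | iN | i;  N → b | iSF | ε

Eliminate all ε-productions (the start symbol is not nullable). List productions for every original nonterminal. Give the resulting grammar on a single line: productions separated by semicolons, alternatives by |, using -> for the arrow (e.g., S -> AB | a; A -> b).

Nullable set: {F, N}.
S -> iF: F nullable, giving i | iF.
Drop F -> ε.
F -> iN: N nullable, giving i | iN.
Drop N -> ε.
N -> iSF: F nullable, giving iS | iSF.
Unchanged (no nullable symbols): S -> e; F -> i; N -> b.

S -> e | i | iF; F -> i | iN; N -> b | iS | iSF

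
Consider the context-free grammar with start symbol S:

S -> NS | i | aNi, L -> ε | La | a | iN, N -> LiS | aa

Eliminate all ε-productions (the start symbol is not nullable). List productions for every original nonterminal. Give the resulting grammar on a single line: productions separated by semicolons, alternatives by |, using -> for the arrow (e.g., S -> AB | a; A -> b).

Nullable set: {L}.
Drop L -> ε.
L -> La: L nullable, giving La | a.
N -> LiS: L nullable, giving LiS | iS.
Unchanged (no nullable symbols): S -> NS; S -> aNi; S -> i; L -> a; L -> iN; N -> aa.

S -> i | NS | aNi; L -> a | La | iN; N -> aa | iS | LiS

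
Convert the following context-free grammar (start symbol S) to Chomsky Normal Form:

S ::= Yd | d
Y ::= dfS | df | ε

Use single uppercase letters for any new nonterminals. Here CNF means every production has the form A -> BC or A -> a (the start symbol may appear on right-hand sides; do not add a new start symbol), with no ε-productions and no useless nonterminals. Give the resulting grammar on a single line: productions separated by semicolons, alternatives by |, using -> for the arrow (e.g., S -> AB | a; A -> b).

S -> d | YA; A -> d; B -> f; C -> BS; Y -> AB | AC

Nullable: {Y}; after ε-elimination: S -> d | Yd; Y -> df | dfS.
No unit productions to eliminate.
TERM: introduce A -> d, B -> f and substitute in every rule of length ≥2.
BIN: Y -> ABS becomes Y -> AC, C -> BS.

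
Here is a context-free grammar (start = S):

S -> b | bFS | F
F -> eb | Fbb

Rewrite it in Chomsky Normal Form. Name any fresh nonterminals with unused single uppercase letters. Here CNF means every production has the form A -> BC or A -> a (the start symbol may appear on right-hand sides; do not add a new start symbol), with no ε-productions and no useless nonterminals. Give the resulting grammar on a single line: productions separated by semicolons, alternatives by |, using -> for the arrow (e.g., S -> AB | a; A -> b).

S -> b | AD | BA | FE; A -> b; B -> e; C -> AA; D -> FS; E -> AA; F -> BA | FC

No ε-productions.
After unit-elimination: S -> b | eb | Fbb | bFS; F -> eb | Fbb.
TERM: introduce A -> b, B -> e and substitute in every rule of length ≥2.
BIN: F -> FAA becomes F -> FC, C -> AA; S -> AFS becomes S -> AD, D -> FS; S -> FAA becomes S -> FE, E -> AA.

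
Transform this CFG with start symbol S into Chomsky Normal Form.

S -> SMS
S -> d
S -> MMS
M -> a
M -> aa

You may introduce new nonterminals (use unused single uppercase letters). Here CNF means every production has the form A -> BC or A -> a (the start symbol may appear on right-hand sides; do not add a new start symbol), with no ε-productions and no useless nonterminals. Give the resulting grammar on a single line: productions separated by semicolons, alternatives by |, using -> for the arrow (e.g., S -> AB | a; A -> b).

S -> d | MB | SC; A -> a; B -> MS; C -> MS; M -> a | AA

No ε-productions.
No unit productions to eliminate.
TERM: introduce A -> a and substitute in every rule of length ≥2.
BIN: S -> MMS becomes S -> MB, B -> MS; S -> SMS becomes S -> SC, C -> MS.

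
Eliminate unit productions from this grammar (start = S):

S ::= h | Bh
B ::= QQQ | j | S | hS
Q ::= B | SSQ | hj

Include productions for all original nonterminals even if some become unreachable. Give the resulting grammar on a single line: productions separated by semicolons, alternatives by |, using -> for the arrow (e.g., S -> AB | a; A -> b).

S -> h | Bh; B -> h | j | Bh | hS | QQQ; Q -> h | j | Bh | hS | hj | QQQ | SSQ

Unit productions: B->S, Q->B.
Unit pairs (A ⇒* B via units): (B,S), (Q,B), (Q,S).
S: inherits non-unit rules of {S} → Bh | h.
B: inherits non-unit rules of {B, S} → Bh | QQQ | h | hS | j.
Q: inherits non-unit rules of {B, Q, S} → Bh | QQQ | SSQ | h | hS | hj | j.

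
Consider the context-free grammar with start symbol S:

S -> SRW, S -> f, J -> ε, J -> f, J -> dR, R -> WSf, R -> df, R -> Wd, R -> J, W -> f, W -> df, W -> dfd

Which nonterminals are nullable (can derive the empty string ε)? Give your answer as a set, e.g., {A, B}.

Directly nullable (have an ε-rule): {J}.
R is nullable via R -> J (every symbol on the right is already known nullable).
Not nullable: S, W — each has a terminal in every rule's right-hand side or depends on a non-nullable symbol.

{J, R}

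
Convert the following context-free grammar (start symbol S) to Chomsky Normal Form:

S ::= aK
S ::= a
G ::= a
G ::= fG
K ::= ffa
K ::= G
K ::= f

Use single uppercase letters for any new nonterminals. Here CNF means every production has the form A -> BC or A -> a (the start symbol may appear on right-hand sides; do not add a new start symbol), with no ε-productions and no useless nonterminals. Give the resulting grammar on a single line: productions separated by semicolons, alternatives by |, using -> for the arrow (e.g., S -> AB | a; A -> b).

No ε-productions.
After unit-elimination: S -> a | aK; G -> a | fG; K -> a | f | fG | ffa.
TERM: introduce B -> a, A -> f and substitute in every rule of length ≥2.
BIN: K -> AAB becomes K -> AC, C -> AB.

S -> a | BK; A -> f; B -> a; C -> AB; G -> a | AG; K -> a | f | AC | AG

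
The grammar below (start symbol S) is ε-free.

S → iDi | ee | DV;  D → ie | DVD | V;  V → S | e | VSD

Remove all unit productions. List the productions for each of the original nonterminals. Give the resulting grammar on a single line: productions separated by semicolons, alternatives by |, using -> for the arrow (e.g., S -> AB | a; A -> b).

Unit productions: D->V, V->S.
Unit pairs (A ⇒* B via units): (D,S), (D,V), (V,S).
S: inherits non-unit rules of {S} → DV | ee | iDi.
D: inherits non-unit rules of {D, S, V} → DV | DVD | VSD | e | ee | iDi | ie.
V: inherits non-unit rules of {S, V} → DV | VSD | e | ee | iDi.

S -> DV | ee | iDi; D -> e | DV | ee | ie | DVD | VSD | iDi; V -> e | DV | ee | VSD | iDi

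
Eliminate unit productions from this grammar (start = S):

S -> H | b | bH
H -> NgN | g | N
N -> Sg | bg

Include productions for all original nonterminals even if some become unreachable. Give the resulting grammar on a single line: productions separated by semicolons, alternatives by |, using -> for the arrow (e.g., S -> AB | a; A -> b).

Unit productions: H->N, S->H.
Unit pairs (A ⇒* B via units): (H,N), (S,H), (S,N).
S: inherits non-unit rules of {H, N, S} → NgN | Sg | b | bH | bg | g.
H: inherits non-unit rules of {H, N} → NgN | Sg | bg | g.
N: inherits non-unit rules of {N} → Sg | bg.

S -> b | g | Sg | bH | bg | NgN; H -> g | Sg | bg | NgN; N -> Sg | bg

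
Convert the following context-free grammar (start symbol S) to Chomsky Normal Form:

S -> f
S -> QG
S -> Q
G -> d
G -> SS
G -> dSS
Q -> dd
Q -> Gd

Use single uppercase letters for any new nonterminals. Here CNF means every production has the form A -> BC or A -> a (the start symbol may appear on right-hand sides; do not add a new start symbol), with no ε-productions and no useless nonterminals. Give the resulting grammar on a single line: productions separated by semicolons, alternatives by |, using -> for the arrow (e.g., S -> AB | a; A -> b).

No ε-productions.
After unit-elimination: S -> f | Gd | QG | dd; G -> d | SS | dSS; Q -> Gd | dd.
TERM: introduce A -> d and substitute in every rule of length ≥2.
BIN: G -> ASS becomes G -> AB, B -> SS.

S -> f | AA | GA | QG; A -> d; B -> SS; G -> d | AB | SS; Q -> AA | GA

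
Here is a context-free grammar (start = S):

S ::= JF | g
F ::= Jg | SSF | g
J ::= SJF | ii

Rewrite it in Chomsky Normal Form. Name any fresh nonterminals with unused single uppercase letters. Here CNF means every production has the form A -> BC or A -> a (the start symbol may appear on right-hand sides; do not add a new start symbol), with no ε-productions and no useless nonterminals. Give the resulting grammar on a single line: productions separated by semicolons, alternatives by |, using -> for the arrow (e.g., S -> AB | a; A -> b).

S -> g | JF; A -> g; B -> i; C -> SF; D -> JF; F -> g | JA | SC; J -> BB | SD

No ε-productions.
No unit productions to eliminate.
TERM: introduce A -> g, B -> i and substitute in every rule of length ≥2.
BIN: F -> SSF becomes F -> SC, C -> SF; J -> SJF becomes J -> SD, D -> JF.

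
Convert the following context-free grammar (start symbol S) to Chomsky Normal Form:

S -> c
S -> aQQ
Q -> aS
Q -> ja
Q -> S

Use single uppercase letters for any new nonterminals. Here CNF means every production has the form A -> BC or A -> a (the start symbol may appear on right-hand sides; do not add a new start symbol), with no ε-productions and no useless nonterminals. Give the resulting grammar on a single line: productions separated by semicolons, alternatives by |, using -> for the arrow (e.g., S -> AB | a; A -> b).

S -> c | AD; A -> a; B -> j; C -> QQ; D -> QQ; Q -> c | AC | AS | BA

No ε-productions.
After unit-elimination: S -> c | aQQ; Q -> c | aS | ja | aQQ.
TERM: introduce A -> a, B -> j and substitute in every rule of length ≥2.
BIN: Q -> AQQ becomes Q -> AC, C -> QQ; S -> AQQ becomes S -> AD, D -> QQ.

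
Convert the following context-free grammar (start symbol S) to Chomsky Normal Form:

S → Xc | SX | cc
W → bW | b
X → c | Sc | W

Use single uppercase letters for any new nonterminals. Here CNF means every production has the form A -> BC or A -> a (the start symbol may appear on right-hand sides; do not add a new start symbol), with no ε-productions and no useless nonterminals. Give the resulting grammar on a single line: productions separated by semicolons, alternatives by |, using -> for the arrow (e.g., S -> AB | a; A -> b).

No ε-productions.
After unit-elimination: S -> SX | Xc | cc; W -> b | bW; X -> b | c | Sc | bW.
TERM: introduce B -> b, A -> c and substitute in every rule of length ≥2.

S -> AA | SX | XA; A -> c; B -> b; W -> b | BW; X -> b | c | BW | SA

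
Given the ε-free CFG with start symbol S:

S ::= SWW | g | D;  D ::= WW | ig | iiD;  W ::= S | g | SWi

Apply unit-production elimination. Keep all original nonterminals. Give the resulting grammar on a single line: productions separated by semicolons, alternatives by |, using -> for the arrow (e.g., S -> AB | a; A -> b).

S -> g | WW | ig | SWW | iiD; D -> WW | ig | iiD; W -> g | WW | ig | SWW | SWi | iiD

Unit productions: S->D, W->S.
Unit pairs (A ⇒* B via units): (S,D), (W,D), (W,S).
S: inherits non-unit rules of {D, S} → SWW | WW | g | ig | iiD.
D: inherits non-unit rules of {D} → WW | ig | iiD.
W: inherits non-unit rules of {D, S, W} → SWW | SWi | WW | g | ig | iiD.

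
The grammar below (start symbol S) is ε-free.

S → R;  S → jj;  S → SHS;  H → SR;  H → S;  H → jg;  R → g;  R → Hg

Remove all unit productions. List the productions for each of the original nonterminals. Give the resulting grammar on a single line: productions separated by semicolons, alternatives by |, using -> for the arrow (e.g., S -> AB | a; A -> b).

Unit productions: H->S, S->R.
Unit pairs (A ⇒* B via units): (H,R), (H,S), (S,R).
S: inherits non-unit rules of {R, S} → Hg | SHS | g | jj.
H: inherits non-unit rules of {H, R, S} → Hg | SHS | SR | g | jg | jj.
R: inherits non-unit rules of {R} → Hg | g.

S -> g | Hg | jj | SHS; H -> g | Hg | SR | jg | jj | SHS; R -> g | Hg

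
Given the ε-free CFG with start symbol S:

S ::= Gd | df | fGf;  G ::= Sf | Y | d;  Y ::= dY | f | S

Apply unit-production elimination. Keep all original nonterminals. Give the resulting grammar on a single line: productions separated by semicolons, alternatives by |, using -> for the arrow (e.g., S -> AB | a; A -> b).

Unit productions: G->Y, Y->S.
Unit pairs (A ⇒* B via units): (G,S), (G,Y), (Y,S).
S: inherits non-unit rules of {S} → Gd | df | fGf.
G: inherits non-unit rules of {G, S, Y} → Gd | Sf | d | dY | df | f | fGf.
Y: inherits non-unit rules of {S, Y} → Gd | dY | df | f | fGf.

S -> Gd | df | fGf; G -> d | f | Gd | Sf | dY | df | fGf; Y -> f | Gd | dY | df | fGf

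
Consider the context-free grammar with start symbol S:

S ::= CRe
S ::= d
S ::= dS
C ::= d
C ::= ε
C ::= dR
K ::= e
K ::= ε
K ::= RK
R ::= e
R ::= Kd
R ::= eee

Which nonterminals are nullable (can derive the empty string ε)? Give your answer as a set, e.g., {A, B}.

{C, K}

Directly nullable (have an ε-rule): {C, K}.
Not nullable: R, S — each has a terminal in every rule's right-hand side or depends on a non-nullable symbol.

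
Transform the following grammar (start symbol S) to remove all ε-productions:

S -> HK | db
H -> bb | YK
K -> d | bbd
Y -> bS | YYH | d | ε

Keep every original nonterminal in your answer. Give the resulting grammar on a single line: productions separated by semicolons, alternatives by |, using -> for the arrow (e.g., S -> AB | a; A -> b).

Nullable set: {Y}.
H -> YK: Y nullable, giving K | YK.
Drop Y -> ε.
Y -> YYH: Y, Y nullable, giving H | YH | YYH.
Unchanged (no nullable symbols): S -> HK; S -> db; H -> bb; K -> bbd; K -> d; Y -> bS; Y -> d.

S -> HK | db; H -> K | YK | bb; K -> d | bbd; Y -> H | d | YH | bS | YYH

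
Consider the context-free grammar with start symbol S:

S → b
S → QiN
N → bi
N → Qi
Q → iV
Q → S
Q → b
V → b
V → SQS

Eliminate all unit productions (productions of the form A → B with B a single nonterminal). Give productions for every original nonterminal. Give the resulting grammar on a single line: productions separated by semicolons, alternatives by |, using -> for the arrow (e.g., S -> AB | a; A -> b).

S -> b | QiN; N -> Qi | bi; Q -> b | iV | QiN; V -> b | SQS

Unit productions: Q->S.
Unit pairs (A ⇒* B via units): (Q,S).
S: inherits non-unit rules of {S} → QiN | b.
N: inherits non-unit rules of {N} → Qi | bi.
Q: inherits non-unit rules of {Q, S} → QiN | b | iV.
V: inherits non-unit rules of {V} → SQS | b.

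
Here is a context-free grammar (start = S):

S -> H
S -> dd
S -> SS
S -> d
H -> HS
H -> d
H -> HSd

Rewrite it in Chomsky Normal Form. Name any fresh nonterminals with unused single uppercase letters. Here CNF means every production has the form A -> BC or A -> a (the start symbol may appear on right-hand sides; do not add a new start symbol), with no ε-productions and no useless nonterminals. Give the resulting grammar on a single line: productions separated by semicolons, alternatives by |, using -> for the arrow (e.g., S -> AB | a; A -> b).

S -> d | AA | HC | HS | SS; A -> d; B -> SA; C -> SA; H -> d | HB | HS

No ε-productions.
After unit-elimination: S -> d | HS | SS | dd | HSd; H -> d | HS | HSd.
TERM: introduce A -> d and substitute in every rule of length ≥2.
BIN: H -> HSA becomes H -> HB, B -> SA; S -> HSA becomes S -> HC, C -> SA.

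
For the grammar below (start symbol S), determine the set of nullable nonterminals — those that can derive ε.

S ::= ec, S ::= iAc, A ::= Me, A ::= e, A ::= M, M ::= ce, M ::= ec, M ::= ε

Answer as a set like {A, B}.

{A, M}

Directly nullable (have an ε-rule): {M}.
A is nullable via A -> M (every symbol on the right is already known nullable).
Not nullable: S — each has a terminal in every rule's right-hand side or depends on a non-nullable symbol.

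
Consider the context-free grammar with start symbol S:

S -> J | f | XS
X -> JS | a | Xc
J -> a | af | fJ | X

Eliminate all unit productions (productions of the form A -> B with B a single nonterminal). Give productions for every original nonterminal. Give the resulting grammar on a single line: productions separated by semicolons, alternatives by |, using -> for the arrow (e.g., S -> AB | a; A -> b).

S -> a | f | JS | XS | Xc | af | fJ; J -> a | JS | Xc | af | fJ; X -> a | JS | Xc

Unit productions: J->X, S->J.
Unit pairs (A ⇒* B via units): (J,X), (S,J), (S,X).
S: inherits non-unit rules of {J, S, X} → JS | XS | Xc | a | af | f | fJ.
J: inherits non-unit rules of {J, X} → JS | Xc | a | af | fJ.
X: inherits non-unit rules of {X} → JS | Xc | a.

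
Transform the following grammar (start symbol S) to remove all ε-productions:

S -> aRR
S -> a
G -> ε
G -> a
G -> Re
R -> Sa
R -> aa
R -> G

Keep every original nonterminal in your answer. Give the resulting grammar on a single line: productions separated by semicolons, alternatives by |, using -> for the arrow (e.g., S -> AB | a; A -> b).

Nullable set: {G, R}.
S -> aRR: R, R nullable, giving a | aR | aRR.
Drop G -> ε.
G -> Re: R nullable, giving Re | e.
R -> G: G nullable, giving G.
Unchanged (no nullable symbols): S -> a; G -> a; R -> Sa; R -> aa.

S -> a | aR | aRR; G -> a | e | Re; R -> G | Sa | aa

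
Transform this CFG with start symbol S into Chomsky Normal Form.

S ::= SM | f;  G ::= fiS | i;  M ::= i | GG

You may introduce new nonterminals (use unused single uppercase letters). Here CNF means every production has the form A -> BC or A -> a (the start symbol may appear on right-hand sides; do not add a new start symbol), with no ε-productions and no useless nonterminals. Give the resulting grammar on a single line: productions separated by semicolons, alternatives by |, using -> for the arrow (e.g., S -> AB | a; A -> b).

No ε-productions.
No unit productions to eliminate.
TERM: introduce A -> f, B -> i and substitute in every rule of length ≥2.
BIN: G -> ABS becomes G -> AC, C -> BS.

S -> f | SM; A -> f; B -> i; C -> BS; G -> i | AC; M -> i | GG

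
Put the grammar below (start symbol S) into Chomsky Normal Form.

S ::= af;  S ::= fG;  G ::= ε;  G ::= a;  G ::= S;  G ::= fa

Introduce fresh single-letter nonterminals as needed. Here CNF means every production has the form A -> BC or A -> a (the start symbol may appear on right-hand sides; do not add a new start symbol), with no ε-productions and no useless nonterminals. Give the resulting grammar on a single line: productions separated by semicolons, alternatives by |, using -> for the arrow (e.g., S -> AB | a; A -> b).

Nullable: {G}; after ε-elimination: S -> f | af | fG; G -> S | a | fa.
After unit-elimination: S -> f | af | fG; G -> a | f | af | fG | fa.
TERM: introduce A -> a, B -> f and substitute in every rule of length ≥2.

S -> f | AB | BG; A -> a; B -> f; G -> a | f | AB | BA | BG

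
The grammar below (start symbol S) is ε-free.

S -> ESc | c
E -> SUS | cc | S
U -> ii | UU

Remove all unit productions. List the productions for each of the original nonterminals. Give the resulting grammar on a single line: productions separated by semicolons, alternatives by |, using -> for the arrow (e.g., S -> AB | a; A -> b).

Unit productions: E->S.
Unit pairs (A ⇒* B via units): (E,S).
S: inherits non-unit rules of {S} → ESc | c.
E: inherits non-unit rules of {E, S} → ESc | SUS | c | cc.
U: inherits non-unit rules of {U} → UU | ii.

S -> c | ESc; E -> c | cc | ESc | SUS; U -> UU | ii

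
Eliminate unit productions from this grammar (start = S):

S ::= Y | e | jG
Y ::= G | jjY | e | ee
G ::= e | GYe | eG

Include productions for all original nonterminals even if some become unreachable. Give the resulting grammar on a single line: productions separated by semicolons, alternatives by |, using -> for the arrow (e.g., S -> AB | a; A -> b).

S -> e | eG | ee | jG | GYe | jjY; G -> e | eG | GYe; Y -> e | eG | ee | GYe | jjY

Unit productions: S->Y, Y->G.
Unit pairs (A ⇒* B via units): (S,G), (S,Y), (Y,G).
S: inherits non-unit rules of {G, S, Y} → GYe | e | eG | ee | jG | jjY.
G: inherits non-unit rules of {G} → GYe | e | eG.
Y: inherits non-unit rules of {G, Y} → GYe | e | eG | ee | jjY.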